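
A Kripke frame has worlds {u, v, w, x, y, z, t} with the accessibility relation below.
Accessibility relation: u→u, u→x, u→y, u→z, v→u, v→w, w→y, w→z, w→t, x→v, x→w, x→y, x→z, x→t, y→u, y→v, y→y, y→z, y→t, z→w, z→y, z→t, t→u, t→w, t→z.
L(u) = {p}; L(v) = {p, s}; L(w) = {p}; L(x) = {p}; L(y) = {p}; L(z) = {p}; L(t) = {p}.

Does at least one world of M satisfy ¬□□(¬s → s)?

Let φ = ¬□□(¬s → s). Evaluate φ at each world:
  u (successors {u, x, y, z}): φ is true.
  v (successors {u, w}): φ is true.
  w (successors {y, z, t}): φ is true.
  x (successors {v, w, y, z, t}): φ is true.
  y (successors {u, v, y, z, t}): φ is true.
  z (successors {w, y, t}): φ is true.
  t (successors {u, w, z}): φ is true.
Detail at u (witness):
  At u: □□(¬s → s) is false, so ¬□□(¬s → s) is true.
    At u: □□(¬s → s) requires □(¬s → s) at every successor {u, x, y, z}.
      □(¬s → s) fails at u, so □□(¬s → s) is false at u.

Yes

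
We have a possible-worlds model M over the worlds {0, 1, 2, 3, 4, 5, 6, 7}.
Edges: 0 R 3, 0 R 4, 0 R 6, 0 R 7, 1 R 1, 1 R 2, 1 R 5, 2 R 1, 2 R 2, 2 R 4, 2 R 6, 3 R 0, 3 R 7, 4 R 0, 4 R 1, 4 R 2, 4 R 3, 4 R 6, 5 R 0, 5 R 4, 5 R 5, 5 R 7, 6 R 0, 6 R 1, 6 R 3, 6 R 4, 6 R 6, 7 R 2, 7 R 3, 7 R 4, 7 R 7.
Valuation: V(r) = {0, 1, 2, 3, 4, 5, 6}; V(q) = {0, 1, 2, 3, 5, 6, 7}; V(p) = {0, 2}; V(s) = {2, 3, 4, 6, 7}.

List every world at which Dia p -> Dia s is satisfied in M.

Recall that Dia ψ holds at a world iff ψ holds at some accessible world.
Let φ = Dia p -> Dia s. Evaluate φ at each world:
  0 (successors {3, 4, 6, 7}): φ is true.
  1 (successors {1, 2, 5}): φ is true.
  2 (successors {1, 2, 4, 6}): φ is true.
  3 (successors {0, 7}): φ is true.
  4 (successors {0, 1, 2, 3, 6}): φ is true.
  5 (successors {0, 4, 5, 7}): φ is true.
  6 (successors {0, 1, 3, 4, 6}): φ is true.
  7 (successors {2, 3, 4, 7}): φ is true.
For instance, at 1:
  At 1: Dia p is true, Dia s is true, so Dia p -> Dia s is true.
    At 1: Dia p requires p at some successor in {1, 2, 5}.
      p holds at 2, so Dia p is true at 1.
    At 1: Dia s requires s at some successor in {1, 2, 5}.
      s holds at 2, so Dia s is true at 1.
Satisfying worlds: {0, 1, 2, 3, 4, 5, 6, 7}

0, 1, 2, 3, 4, 5, 6, 7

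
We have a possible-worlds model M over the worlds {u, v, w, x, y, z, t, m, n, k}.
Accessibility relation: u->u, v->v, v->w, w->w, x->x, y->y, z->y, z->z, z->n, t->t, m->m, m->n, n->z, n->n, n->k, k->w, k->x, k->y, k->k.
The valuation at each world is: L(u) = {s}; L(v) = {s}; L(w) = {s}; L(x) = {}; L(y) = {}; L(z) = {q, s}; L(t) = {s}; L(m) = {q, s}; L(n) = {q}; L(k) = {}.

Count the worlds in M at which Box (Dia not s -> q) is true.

Let φ = Box (Dia not s -> q). Evaluate φ at each world:
  u (successors {u}): φ is true.
  v (successors {v, w}): φ is true.
  w (successors {w}): φ is true.
  x (successors {x}): φ is false.
  y (successors {y}): φ is false.
  z (successors {y, z, n}): φ is false.
  t (successors {t}): φ is true.
  m (successors {m, n}): φ is true.
  n (successors {z, n, k}): φ is false.
  k (successors {w, x, y, k}): φ is false.
For instance, at w:
  At w: Box (Dia not s -> q) requires Dia not s -> q at every successor {w}.
      At w: Dia not s is false, q is false, so Dia not s -> q is true.
  So Box (Dia not s -> q) is true at w.
Satisfying worlds: {u, v, w, t, m}

5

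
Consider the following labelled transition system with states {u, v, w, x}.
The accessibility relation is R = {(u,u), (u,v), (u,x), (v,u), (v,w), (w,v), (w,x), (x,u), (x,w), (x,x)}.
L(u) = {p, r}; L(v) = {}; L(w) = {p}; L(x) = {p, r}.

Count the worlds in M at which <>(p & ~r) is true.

2

Let φ = <>(p & ~r). Evaluate φ at each world:
  u (successors {u, v, x}): φ is false.
  v (successors {u, w}): φ is true.
  w (successors {v, x}): φ is false.
  x (successors {u, w, x}): φ is true.
For instance, at u:
  At u: <>(p & ~r) requires p & ~r at some successor in {u, v, x}.
    At u: p & ~r is false.
    At v: p & ~r is false.
    At x: p & ~r is false.
  So <>(p & ~r) is false at u.
Satisfying worlds: {v, x}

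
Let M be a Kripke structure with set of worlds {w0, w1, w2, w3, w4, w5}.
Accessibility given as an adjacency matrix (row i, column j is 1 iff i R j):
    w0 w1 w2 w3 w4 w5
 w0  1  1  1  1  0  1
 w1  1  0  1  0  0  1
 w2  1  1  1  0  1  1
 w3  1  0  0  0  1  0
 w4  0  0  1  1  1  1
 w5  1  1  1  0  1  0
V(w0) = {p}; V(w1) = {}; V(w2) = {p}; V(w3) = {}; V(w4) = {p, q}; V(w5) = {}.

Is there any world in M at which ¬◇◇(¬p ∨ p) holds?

Recall that ◇ψ holds at a world iff ψ holds at some accessible world.
Let φ = ¬◇◇(¬p ∨ p). Evaluate φ at each world:
  w0 (successors {w0, w1, w2, w3, w5}): φ is false.
  w1 (successors {w0, w2, w5}): φ is false.
  w2 (successors {w0, w1, w2, w4, w5}): φ is false.
  w3 (successors {w0, w4}): φ is false.
  w4 (successors {w2, w3, w4, w5}): φ is false.
  w5 (successors {w0, w1, w2, w4}): φ is false.
For instance, at w2:
  At w2: ◇◇(¬p ∨ p) is true, so ¬◇◇(¬p ∨ p) is false.
    At w2: ◇◇(¬p ∨ p) requires ◇(¬p ∨ p) at some successor in {w0, w1, w2, w4, w5}.
      ◇(¬p ∨ p) holds at w0, so ◇◇(¬p ∨ p) is true at w2.

No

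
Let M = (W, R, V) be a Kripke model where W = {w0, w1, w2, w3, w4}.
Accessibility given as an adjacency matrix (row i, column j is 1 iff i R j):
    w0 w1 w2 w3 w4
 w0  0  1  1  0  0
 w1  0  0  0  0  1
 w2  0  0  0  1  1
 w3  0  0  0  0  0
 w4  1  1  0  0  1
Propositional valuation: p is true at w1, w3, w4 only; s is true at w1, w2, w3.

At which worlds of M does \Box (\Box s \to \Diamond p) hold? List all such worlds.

Let φ = \Box (\Box s \to \Diamond p). Evaluate φ at each world:
  w0 (successors {w1, w2}): φ is true.
  w1 (successors {w4}): φ is true.
  w2 (successors {w3, w4}): φ is false.
  w3 (successors ∅): φ is true.
  w4 (successors {w0, w1, w4}): φ is true.
For instance, at w4:
  At w4: \Box (\Box s \to \Diamond p) requires \Box s \to \Diamond p at every successor {w0, w1, w4}.
      At w0: \Box s is true, \Diamond p is true, so \Box s \to \Diamond p is true.
      At w1: \Box s is false, \Diamond p is true, so \Box s \to \Diamond p is true.
      At w4: \Box s is false, \Diamond p is true, so \Box s \to \Diamond p is true.
  So \Box (\Box s \to \Diamond p) is true at w4.
Satisfying worlds: {w0, w1, w3, w4}

w0, w1, w3, w4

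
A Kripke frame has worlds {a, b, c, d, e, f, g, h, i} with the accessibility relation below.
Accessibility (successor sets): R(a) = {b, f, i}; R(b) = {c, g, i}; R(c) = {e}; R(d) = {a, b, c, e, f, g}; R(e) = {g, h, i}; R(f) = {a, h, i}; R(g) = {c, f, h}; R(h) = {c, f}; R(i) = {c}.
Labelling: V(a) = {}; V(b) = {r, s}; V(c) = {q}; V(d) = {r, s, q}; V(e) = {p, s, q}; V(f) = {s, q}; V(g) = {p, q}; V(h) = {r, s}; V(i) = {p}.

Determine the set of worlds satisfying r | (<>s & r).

Let φ = r | (<>s & r). Evaluate φ at each world:
  a (successors {b, f, i}): φ is false.
  b (successors {c, g, i}): φ is true.
  c (successors {e}): φ is false.
  d (successors {a, b, c, e, f, g}): φ is true.
  e (successors {g, h, i}): φ is false.
  f (successors {a, h, i}): φ is false.
  g (successors {c, f, h}): φ is false.
  h (successors {c, f}): φ is true.
  i (successors {c}): φ is false.
For instance, at a:
  At a: r is false, <>s & r is false, so r | (<>s & r) is false.
    At a: <>s is true, r is false, so <>s & r is false.
      At a: <>s requires s at some successor in {b, f, i}.
        s holds at b, so <>s is true at a.
Satisfying worlds: {b, d, h}

b, d, h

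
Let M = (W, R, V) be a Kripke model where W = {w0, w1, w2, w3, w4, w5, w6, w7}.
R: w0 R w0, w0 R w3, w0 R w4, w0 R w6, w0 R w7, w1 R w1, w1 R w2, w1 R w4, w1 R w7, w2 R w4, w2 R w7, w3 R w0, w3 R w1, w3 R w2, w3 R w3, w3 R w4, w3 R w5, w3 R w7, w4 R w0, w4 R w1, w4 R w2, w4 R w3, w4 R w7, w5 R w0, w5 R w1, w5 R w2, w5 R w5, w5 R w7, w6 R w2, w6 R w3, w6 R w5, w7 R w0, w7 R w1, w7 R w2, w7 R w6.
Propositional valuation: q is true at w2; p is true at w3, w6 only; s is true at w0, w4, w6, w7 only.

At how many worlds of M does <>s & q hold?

Let φ = <>s & q. Evaluate φ at each world:
  w0 (successors {w0, w3, w4, w6, w7}): φ is false.
  w1 (successors {w1, w2, w4, w7}): φ is false.
  w2 (successors {w4, w7}): φ is true.
  w3 (successors {w0, w1, w2, w3, w4, w5, w7}): φ is false.
  w4 (successors {w0, w1, w2, w3, w7}): φ is false.
  w5 (successors {w0, w1, w2, w5, w7}): φ is false.
  w6 (successors {w2, w3, w5}): φ is false.
  w7 (successors {w0, w1, w2, w6}): φ is false.
For instance, at w2:
  At w2: <>s is true, q is true, so <>s & q is true.
    At w2: <>s requires s at some successor in {w4, w7}.
      s holds at w4, so <>s is true at w2.
Satisfying worlds: {w2}

1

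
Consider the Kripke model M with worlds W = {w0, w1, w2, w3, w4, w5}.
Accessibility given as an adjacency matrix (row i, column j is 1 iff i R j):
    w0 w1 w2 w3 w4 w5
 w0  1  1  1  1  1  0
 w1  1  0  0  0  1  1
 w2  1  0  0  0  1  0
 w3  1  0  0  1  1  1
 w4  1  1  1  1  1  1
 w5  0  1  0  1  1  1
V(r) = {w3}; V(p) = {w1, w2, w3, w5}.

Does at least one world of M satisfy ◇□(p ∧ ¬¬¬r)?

No

Recall that □ψ holds at a world iff ψ holds at every accessible world, and ◇ψ holds iff ψ holds at some accessible world.
Let φ = ◇□(p ∧ ¬¬¬r). Evaluate φ at each world:
  w0 (successors {w0, w1, w2, w3, w4}): φ is false.
  w1 (successors {w0, w4, w5}): φ is false.
  w2 (successors {w0, w4}): φ is false.
  w3 (successors {w0, w3, w4, w5}): φ is false.
  w4 (successors {w0, w1, w2, w3, w4, w5}): φ is false.
  w5 (successors {w1, w3, w4, w5}): φ is false.
For instance, at w3:
  At w3: ◇□(p ∧ ¬¬¬r) requires □(p ∧ ¬¬¬r) at some successor in {w0, w3, w4, w5}.
    At w0: □(p ∧ ¬¬¬r) is false.
    At w3: □(p ∧ ¬¬¬r) is false.
    At w4: □(p ∧ ¬¬¬r) is false.
    At w5: □(p ∧ ¬¬¬r) is false.
  So ◇□(p ∧ ¬¬¬r) is false at w3.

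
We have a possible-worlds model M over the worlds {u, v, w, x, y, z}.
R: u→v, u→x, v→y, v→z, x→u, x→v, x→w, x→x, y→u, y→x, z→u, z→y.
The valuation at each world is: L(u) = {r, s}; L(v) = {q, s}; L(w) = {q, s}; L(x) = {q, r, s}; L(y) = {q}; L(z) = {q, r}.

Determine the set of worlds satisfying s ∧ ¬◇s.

Recall that ◇ψ holds at a world iff ψ holds at some accessible world.
Let φ = s ∧ ¬◇s. Evaluate φ at each world:
  u (successors {v, x}): φ is false.
  v (successors {y, z}): φ is true.
  w (successors ∅): φ is true.
  x (successors {u, v, w, x}): φ is false.
  y (successors {u, x}): φ is false.
  z (successors {u, y}): φ is false.
For instance, at v:
  At v: s is true, ¬◇s is true, so s ∧ ¬◇s is true.
    At v: ◇s is false, so ¬◇s is true.
      At v: ◇s requires s at some successor in {y, z}.
        At y: s is false.
        At z: s is false.
      So ◇s is false at v.
Satisfying worlds: {v, w}

v, w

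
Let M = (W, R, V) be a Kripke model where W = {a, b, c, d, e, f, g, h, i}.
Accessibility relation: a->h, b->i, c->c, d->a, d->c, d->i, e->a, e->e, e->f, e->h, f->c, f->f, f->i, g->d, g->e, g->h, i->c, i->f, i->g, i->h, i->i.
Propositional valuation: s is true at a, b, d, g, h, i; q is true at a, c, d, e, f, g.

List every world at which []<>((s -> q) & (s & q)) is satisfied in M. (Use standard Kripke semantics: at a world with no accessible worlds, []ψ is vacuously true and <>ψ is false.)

Let φ = []<>((s -> q) & (s & q)). Evaluate φ at each world:
  a (successors {h}): φ is false.
  b (successors {i}): φ is true.
  c (successors {c}): φ is false.
  d (successors {a, c, i}): φ is false.
  e (successors {a, e, f, h}): φ is false.
  f (successors {c, f, i}): φ is false.
  g (successors {d, e, h}): φ is false.
  h (successors ∅): φ is true.
  i (successors {c, f, g, h, i}): φ is false.
For instance, at b:
  At b: []<>((s -> q) & (s & q)) requires <>((s -> q) & (s & q)) at every successor {i}.
      At i: <>((s -> q) & (s & q)) requires (s -> q) & (s & q) at some successor in {c, f, g, h, i}.
        (s -> q) & (s & q) holds at g, so <>((s -> q) & (s & q)) is true at i.
  So []<>((s -> q) & (s & q)) is true at b.
Satisfying worlds: {b, h}

b, h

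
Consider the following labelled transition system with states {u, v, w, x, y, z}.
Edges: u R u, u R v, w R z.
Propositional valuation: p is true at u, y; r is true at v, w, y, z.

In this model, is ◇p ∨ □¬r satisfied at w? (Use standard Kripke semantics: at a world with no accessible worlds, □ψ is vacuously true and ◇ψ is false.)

No

At w: ◇p is false, □¬r is false, so ◇p ∨ □¬r is false.
  At w: ◇p requires p at some successor in {z}.
    At z: p is false.
  So ◇p is false at w.
  At w: □¬r requires ¬r at every successor {z}.
    ¬r fails at z, so □¬r is false at w.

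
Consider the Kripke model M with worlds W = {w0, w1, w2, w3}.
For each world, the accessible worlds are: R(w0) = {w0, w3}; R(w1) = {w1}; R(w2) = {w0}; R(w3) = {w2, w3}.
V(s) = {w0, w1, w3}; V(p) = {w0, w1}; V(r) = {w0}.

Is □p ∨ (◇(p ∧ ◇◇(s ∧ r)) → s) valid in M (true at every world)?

Let φ = □p ∨ (◇(p ∧ ◇◇(s ∧ r)) → s). Evaluate φ at each world:
  w0 (successors {w0, w3}): φ is true.
  w1 (successors {w1}): φ is true.
  w2 (successors {w0}): φ is true.
  w3 (successors {w2, w3}): φ is true.
For instance, at w3:
  At w3: □p is false, ◇(p ∧ ◇◇(s ∧ r)) → s is true, so □p ∨ (◇(p ∧ ◇◇(s ∧ r)) → s) is true.
    At w3: □p requires p at every successor {w2, w3}.
      p fails at w2, so □p is false at w3.
    At w3: ◇(p ∧ ◇◇(s ∧ r)) is false, s is true, so ◇(p ∧ ◇◇(s ∧ r)) → s is true.
      At w3: ◇(p ∧ ◇◇(s ∧ r)) requires p ∧ ◇◇(s ∧ r) at some successor in {w2, w3}.
        At w2: p ∧ ◇◇(s ∧ r) is false.
        At w3: p ∧ ◇◇(s ∧ r) is false.
      So ◇(p ∧ ◇◇(s ∧ r)) is false at w3.

Yes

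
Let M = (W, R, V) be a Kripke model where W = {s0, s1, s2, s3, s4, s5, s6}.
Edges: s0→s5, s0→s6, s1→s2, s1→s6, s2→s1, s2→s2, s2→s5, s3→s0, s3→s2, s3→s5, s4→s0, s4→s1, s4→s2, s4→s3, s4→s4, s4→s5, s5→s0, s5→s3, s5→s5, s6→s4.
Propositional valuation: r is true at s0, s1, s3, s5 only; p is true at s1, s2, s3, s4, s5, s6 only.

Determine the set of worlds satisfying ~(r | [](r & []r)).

s2, s4, s6

Recall that []ψ holds at a world iff ψ holds at every accessible world, and <>ψ holds iff ψ holds at some accessible world.
Let φ = ~(r | [](r & []r)). Evaluate φ at each world:
  s0 (successors {s5, s6}): φ is false.
  s1 (successors {s2, s6}): φ is false.
  s2 (successors {s1, s2, s5}): φ is true.
  s3 (successors {s0, s2, s5}): φ is false.
  s4 (successors {s0, s1, s2, s3, s4, s5}): φ is true.
  s5 (successors {s0, s3, s5}): φ is false.
  s6 (successors {s4}): φ is true.
For instance, at s5:
  At s5: r | [](r & []r) is true, so ~(r | [](r & []r)) is false.
    At s5: r is true, [](r & []r) is false, so r | [](r & []r) is true.
      At s5: [](r & []r) requires r & []r at every successor {s0, s3, s5}.
        r & []r fails at s0, so [](r & []r) is false at s5.
Satisfying worlds: {s2, s4, s6}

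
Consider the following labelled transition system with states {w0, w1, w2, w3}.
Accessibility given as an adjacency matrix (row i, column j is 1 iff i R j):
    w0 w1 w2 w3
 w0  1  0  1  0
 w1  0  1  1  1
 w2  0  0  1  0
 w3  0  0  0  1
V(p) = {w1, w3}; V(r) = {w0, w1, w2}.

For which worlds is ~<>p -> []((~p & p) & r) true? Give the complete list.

Recall that []ψ holds at a world iff ψ holds at every accessible world, and <>ψ holds iff ψ holds at some accessible world.
Let φ = ~<>p -> []((~p & p) & r). Evaluate φ at each world:
  w0 (successors {w0, w2}): φ is false.
  w1 (successors {w1, w2, w3}): φ is true.
  w2 (successors {w2}): φ is false.
  w3 (successors {w3}): φ is true.
For instance, at w3:
  At w3: ~<>p is false, []((~p & p) & r) is false, so ~<>p -> []((~p & p) & r) is true.
    At w3: <>p is true, so ~<>p is false.
      At w3: <>p requires p at some successor in {w3}.
        p holds at w3, so <>p is true at w3.
    At w3: []((~p & p) & r) requires (~p & p) & r at every successor {w3}.
      (~p & p) & r fails at w3, so []((~p & p) & r) is false at w3.
Satisfying worlds: {w1, w3}

w1, w3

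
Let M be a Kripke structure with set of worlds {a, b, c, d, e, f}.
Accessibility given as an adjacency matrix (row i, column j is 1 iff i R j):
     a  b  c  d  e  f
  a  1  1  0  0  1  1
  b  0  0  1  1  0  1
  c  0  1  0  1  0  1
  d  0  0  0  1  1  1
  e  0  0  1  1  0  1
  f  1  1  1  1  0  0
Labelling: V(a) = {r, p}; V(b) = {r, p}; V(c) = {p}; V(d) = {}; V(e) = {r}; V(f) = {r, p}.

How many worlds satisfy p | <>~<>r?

Let φ = p | <>~<>r. Evaluate φ at each world:
  a (successors {a, b, e, f}): φ is true.
  b (successors {c, d, f}): φ is true.
  c (successors {b, d, f}): φ is true.
  d (successors {d, e, f}): φ is false.
  e (successors {c, d, f}): φ is false.
  f (successors {a, b, c, d}): φ is true.
For instance, at d:
  At d: p is false, <>~<>r is false, so p | <>~<>r is false.
    At d: <>~<>r requires ~<>r at some successor in {d, e, f}.
      At d: ~<>r is false.
      At e: ~<>r is false.
      At f: ~<>r is false.
    So <>~<>r is false at d.
Satisfying worlds: {a, b, c, f}

4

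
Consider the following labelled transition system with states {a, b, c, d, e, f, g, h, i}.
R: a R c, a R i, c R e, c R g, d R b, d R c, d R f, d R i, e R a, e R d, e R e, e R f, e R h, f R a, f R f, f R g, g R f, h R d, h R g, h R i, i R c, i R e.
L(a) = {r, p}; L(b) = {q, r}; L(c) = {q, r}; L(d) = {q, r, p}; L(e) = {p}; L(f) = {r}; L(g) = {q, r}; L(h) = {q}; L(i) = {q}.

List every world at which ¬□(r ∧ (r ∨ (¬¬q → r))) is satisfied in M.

a, c, d, e, h, i

Recall that □ψ holds at a world iff ψ holds at every accessible world, and ◇ψ holds iff ψ holds at some accessible world.
Let φ = ¬□(r ∧ (r ∨ (¬¬q → r))). Evaluate φ at each world:
  a (successors {c, i}): φ is true.
  b (successors ∅): φ is false.
  c (successors {e, g}): φ is true.
  d (successors {b, c, f, i}): φ is true.
  e (successors {a, d, e, f, h}): φ is true.
  f (successors {a, f, g}): φ is false.
  g (successors {f}): φ is false.
  h (successors {d, g, i}): φ is true.
  i (successors {c, e}): φ is true.
For instance, at d:
  At d: □(r ∧ (r ∨ (¬¬q → r))) is false, so ¬□(r ∧ (r ∨ (¬¬q → r))) is true.
    At d: □(r ∧ (r ∨ (¬¬q → r))) requires r ∧ (r ∨ (¬¬q → r)) at every successor {b, c, f, i}.
      r ∧ (r ∨ (¬¬q → r)) fails at i, so □(r ∧ (r ∨ (¬¬q → r))) is false at d.
Satisfying worlds: {a, c, d, e, h, i}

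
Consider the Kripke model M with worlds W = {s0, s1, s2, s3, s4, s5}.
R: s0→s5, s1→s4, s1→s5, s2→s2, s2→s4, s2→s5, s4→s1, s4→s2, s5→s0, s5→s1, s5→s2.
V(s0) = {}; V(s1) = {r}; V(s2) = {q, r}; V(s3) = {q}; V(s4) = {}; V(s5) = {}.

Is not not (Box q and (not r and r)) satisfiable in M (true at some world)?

Let φ = not not (Box q and (not r and r)). Evaluate φ at each world:
  s0 (successors {s5}): φ is false.
  s1 (successors {s4, s5}): φ is false.
  s2 (successors {s2, s4, s5}): φ is false.
  s3 (successors ∅): φ is false.
  s4 (successors {s1, s2}): φ is false.
  s5 (successors {s0, s1, s2}): φ is false.
For instance, at s5:
  At s5: not (Box q and (not r and r)) is true, so not not (Box q and (not r and r)) is false.
    At s5: Box q and (not r and r) is false, so not (Box q and (not r and r)) is true.
      At s5: Box q is false, not r and r is false, so Box q and (not r and r) is false.

No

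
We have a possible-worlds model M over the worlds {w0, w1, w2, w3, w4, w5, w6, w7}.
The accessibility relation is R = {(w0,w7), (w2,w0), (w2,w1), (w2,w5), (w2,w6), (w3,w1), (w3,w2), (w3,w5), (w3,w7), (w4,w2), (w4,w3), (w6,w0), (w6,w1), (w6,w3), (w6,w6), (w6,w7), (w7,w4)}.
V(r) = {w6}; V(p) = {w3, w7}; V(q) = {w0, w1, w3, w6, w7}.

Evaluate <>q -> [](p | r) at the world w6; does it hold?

At w6: <>q is true, [](p | r) is false, so <>q -> [](p | r) is false.
  At w6: <>q requires q at some successor in {w0, w1, w3, w6, w7}.
    q holds at w0, so <>q is true at w6.
  At w6: [](p | r) requires p | r at every successor {w0, w1, w3, w6, w7}.
    p | r fails at w0, so [](p | r) is false at w6.

No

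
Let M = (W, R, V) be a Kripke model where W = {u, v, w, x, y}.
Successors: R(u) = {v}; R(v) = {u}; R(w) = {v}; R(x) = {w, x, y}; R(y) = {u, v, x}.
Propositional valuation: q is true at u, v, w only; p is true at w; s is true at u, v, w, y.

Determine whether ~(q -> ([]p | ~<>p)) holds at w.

At w: q -> ([]p | ~<>p) is true, so ~(q -> ([]p | ~<>p)) is false.
  At w: q is true, []p | ~<>p is true, so q -> ([]p | ~<>p) is true.
    At w: []p is false, ~<>p is true, so []p | ~<>p is true.
      At w: []p requires p at every successor {v}.
        p fails at v, so []p is false at w.
      At w: <>p is false, so ~<>p is true.

No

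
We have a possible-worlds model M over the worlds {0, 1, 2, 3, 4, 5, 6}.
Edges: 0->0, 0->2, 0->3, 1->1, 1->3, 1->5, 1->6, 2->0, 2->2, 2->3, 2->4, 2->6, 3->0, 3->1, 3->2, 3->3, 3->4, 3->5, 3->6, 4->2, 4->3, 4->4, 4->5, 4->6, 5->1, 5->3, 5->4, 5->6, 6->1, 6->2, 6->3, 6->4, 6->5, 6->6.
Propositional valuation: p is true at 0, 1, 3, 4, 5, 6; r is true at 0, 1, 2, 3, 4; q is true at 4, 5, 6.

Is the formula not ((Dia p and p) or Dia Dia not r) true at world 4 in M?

At 4: (Dia p and p) or Dia Dia not r is true, so not ((Dia p and p) or Dia Dia not r) is false.
  At 4: Dia p and p is true, Dia Dia not r is true, so (Dia p and p) or Dia Dia not r is true.
    At 4: Dia p is true, p is true, so Dia p and p is true.
      At 4: Dia p requires p at some successor in {2, 3, 4, 5, 6}.
        p holds at 3, so Dia p is true at 4.
    At 4: Dia Dia not r requires Dia not r at some successor in {2, 3, 4, 5, 6}.
      Dia not r holds at 2, so Dia Dia not r is true at 4.

No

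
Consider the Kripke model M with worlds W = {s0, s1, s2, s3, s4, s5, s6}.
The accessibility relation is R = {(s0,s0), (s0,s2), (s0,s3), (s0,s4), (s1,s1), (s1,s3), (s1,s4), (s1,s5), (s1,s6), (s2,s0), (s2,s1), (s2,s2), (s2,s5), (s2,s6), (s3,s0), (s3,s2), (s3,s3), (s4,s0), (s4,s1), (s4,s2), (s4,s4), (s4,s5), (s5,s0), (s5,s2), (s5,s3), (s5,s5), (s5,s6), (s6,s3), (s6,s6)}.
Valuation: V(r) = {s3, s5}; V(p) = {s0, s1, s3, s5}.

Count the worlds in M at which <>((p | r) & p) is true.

7

Recall that <>ψ holds at a world iff ψ holds at some accessible world.
Let φ = <>((p | r) & p). Evaluate φ at each world:
  s0 (successors {s0, s2, s3, s4}): φ is true.
  s1 (successors {s1, s3, s4, s5, s6}): φ is true.
  s2 (successors {s0, s1, s2, s5, s6}): φ is true.
  s3 (successors {s0, s2, s3}): φ is true.
  s4 (successors {s0, s1, s2, s4, s5}): φ is true.
  s5 (successors {s0, s2, s3, s5, s6}): φ is true.
  s6 (successors {s3, s6}): φ is true.
For instance, at s1:
  At s1: <>((p | r) & p) requires (p | r) & p at some successor in {s1, s3, s4, s5, s6}.
    (p | r) & p holds at s1, so <>((p | r) & p) is true at s1.
Satisfying worlds: {s0, s1, s2, s3, s4, s5, s6}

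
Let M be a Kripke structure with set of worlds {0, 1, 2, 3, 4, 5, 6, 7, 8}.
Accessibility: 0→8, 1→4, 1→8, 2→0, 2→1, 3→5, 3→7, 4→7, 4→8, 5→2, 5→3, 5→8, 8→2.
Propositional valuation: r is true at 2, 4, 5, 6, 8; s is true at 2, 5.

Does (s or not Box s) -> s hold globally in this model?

Let φ = (s or not Box s) -> s. Evaluate φ at each world:
  0 (successors {8}): φ is false.
  1 (successors {4, 8}): φ is false.
  2 (successors {0, 1}): φ is true.
  3 (successors {5, 7}): φ is false.
  4 (successors {7, 8}): φ is false.
  5 (successors {2, 3, 8}): φ is true.
  6 (successors ∅): φ is true.
  7 (successors ∅): φ is true.
  8 (successors {2}): φ is true.
Detail at 0 (counterexample):
  At 0: s or not Box s is true, s is false, so (s or not Box s) -> s is false.
    At 0: s is false, not Box s is true, so s or not Box s is true.
      At 0: Box s is false, so not Box s is true.

No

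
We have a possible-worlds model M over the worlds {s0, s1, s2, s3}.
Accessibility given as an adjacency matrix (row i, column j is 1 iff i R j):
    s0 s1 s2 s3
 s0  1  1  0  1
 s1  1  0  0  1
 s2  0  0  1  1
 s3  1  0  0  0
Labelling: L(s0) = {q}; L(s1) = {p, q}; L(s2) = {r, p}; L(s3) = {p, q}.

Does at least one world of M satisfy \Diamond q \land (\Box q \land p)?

Recall that \Box ψ holds at a world iff ψ holds at every accessible world, and \Diamond ψ holds iff ψ holds at some accessible world.
Let φ = \Diamond q \land (\Box q \land p). Evaluate φ at each world:
  s0 (successors {s0, s1, s3}): φ is false.
  s1 (successors {s0, s3}): φ is true.
  s2 (successors {s2, s3}): φ is false.
  s3 (successors {s0}): φ is true.
Detail at s1 (witness):
  At s1: \Diamond q is true, \Box q \land p is true, so \Diamond q \land (\Box q \land p) is true.
    At s1: \Diamond q requires q at some successor in {s0, s3}.
      q holds at s0, so \Diamond q is true at s1.
    At s1: \Box q is true, p is true, so \Box q \land p is true.
      At s1: \Box q requires q at every successor {s0, s3}.
        At s0: q is true.
        At s3: q is true.
      So \Box q is true at s1.

Yes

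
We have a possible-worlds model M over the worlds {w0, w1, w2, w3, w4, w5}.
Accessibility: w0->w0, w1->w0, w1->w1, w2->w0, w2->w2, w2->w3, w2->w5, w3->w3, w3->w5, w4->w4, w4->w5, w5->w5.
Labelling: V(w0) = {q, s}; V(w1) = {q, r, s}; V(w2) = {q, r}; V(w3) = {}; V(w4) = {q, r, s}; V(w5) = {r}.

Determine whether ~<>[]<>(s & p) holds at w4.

At w4: <>[]<>(s & p) is false, so ~<>[]<>(s & p) is true.
  At w4: <>[]<>(s & p) requires []<>(s & p) at some successor in {w4, w5}.
    At w4: []<>(s & p) is false.
    At w5: []<>(s & p) is false.
  So <>[]<>(s & p) is false at w4.

Yes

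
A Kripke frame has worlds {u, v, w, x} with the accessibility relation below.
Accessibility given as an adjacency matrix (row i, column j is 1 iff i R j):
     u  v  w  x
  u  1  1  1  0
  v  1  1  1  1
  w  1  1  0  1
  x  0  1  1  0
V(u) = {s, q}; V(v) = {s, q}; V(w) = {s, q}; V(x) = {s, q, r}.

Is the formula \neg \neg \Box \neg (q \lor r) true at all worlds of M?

Let φ = \neg \neg \Box \neg (q \lor r). Evaluate φ at each world:
  u (successors {u, v, w}): φ is false.
  v (successors {u, v, w, x}): φ is false.
  w (successors {u, v, x}): φ is false.
  x (successors {v, w}): φ is false.
Detail at u (counterexample):
  At u: \neg \Box \neg (q \lor r) is true, so \neg \neg \Box \neg (q \lor r) is false.
    At u: \Box \neg (q \lor r) is false, so \neg \Box \neg (q \lor r) is true.
      At u: \Box \neg (q \lor r) requires \neg (q \lor r) at every successor {u, v, w}.
        \neg (q \lor r) fails at u, so \Box \neg (q \lor r) is false at u.

No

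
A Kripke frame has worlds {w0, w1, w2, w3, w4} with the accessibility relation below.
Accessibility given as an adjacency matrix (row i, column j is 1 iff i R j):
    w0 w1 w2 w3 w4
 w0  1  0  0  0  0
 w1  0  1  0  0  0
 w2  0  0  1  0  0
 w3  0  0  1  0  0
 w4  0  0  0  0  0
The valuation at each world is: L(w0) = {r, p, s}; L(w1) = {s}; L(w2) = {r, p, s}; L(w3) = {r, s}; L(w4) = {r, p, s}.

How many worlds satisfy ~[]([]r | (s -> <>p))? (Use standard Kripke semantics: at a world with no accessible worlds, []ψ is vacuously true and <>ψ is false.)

1

Let φ = ~[]([]r | (s -> <>p)). Evaluate φ at each world:
  w0 (successors {w0}): φ is false.
  w1 (successors {w1}): φ is true.
  w2 (successors {w2}): φ is false.
  w3 (successors {w2}): φ is false.
  w4 (successors ∅): φ is false.
For instance, at w3:
  At w3: []([]r | (s -> <>p)) is true, so ~[]([]r | (s -> <>p)) is false.
    At w3: []([]r | (s -> <>p)) requires []r | (s -> <>p) at every successor {w2}.
      At w2: []r | (s -> <>p) is true.
    So []([]r | (s -> <>p)) is true at w3.
Satisfying worlds: {w1}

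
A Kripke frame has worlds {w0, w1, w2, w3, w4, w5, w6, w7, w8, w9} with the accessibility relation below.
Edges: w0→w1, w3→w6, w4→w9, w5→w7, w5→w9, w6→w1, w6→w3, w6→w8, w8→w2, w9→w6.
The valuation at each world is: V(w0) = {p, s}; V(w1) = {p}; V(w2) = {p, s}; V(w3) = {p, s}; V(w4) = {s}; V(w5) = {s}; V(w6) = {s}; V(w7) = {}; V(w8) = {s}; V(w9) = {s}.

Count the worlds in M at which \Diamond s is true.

Let φ = \Diamond s. Evaluate φ at each world:
  w0 (successors {w1}): φ is false.
  w1 (successors ∅): φ is false.
  w2 (successors ∅): φ is false.
  w3 (successors {w6}): φ is true.
  w4 (successors {w9}): φ is true.
  w5 (successors {w7, w9}): φ is true.
  w6 (successors {w1, w3, w8}): φ is true.
  w7 (successors ∅): φ is false.
  w8 (successors {w2}): φ is true.
  w9 (successors {w6}): φ is true.
For instance, at w8:
  At w8: \Diamond s requires s at some successor in {w2}.
    s holds at w2, so \Diamond s is true at w8.
Satisfying worlds: {w3, w4, w5, w6, w8, w9}

6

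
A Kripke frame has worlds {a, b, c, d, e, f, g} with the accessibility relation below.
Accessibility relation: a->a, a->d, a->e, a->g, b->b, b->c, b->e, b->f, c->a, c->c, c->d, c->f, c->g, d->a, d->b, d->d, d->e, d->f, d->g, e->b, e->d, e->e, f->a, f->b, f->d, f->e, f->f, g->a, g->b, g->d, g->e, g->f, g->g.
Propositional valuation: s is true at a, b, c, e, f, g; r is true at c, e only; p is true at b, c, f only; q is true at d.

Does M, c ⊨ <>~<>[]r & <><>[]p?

Recall that []ψ holds at a world iff ψ holds at every accessible world, and <>ψ holds iff ψ holds at some accessible world.
At c: <>~<>[]r is true, <><>[]p is false, so <>~<>[]r & <><>[]p is false.
  At c: <>~<>[]r requires ~<>[]r at some successor in {a, c, d, f, g}.
    ~<>[]r holds at a, so <>~<>[]r is true at c.
      At a: <>[]r is false, so ~<>[]r is true.
  At c: <><>[]p requires <>[]p at some successor in {a, c, d, f, g}.
    At a: <>[]p is false.
    At c: <>[]p is false.
    At d: <>[]p is false.
    At f: <>[]p is false.
    At g: <>[]p is false.
  So <><>[]p is false at c.

No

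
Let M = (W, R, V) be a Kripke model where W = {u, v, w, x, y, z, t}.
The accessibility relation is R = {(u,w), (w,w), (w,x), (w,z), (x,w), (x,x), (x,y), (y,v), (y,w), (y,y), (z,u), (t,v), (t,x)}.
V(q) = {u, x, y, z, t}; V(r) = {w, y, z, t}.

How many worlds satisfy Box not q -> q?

Recall that Box ψ holds at a world iff ψ holds at every accessible world, and Dia ψ holds iff ψ holds at some accessible world.
Let φ = Box not q -> q. Evaluate φ at each world:
  u (successors {w}): φ is true.
  v (successors ∅): φ is false.
  w (successors {w, x, z}): φ is true.
  x (successors {w, x, y}): φ is true.
  y (successors {v, w, y}): φ is true.
  z (successors {u}): φ is true.
  t (successors {v, x}): φ is true.
For instance, at z:
  At z: Box not q is false, q is true, so Box not q -> q is true.
    At z: Box not q requires not q at every successor {u}.
      not q fails at u, so Box not q is false at z.
Satisfying worlds: {u, w, x, y, z, t}

6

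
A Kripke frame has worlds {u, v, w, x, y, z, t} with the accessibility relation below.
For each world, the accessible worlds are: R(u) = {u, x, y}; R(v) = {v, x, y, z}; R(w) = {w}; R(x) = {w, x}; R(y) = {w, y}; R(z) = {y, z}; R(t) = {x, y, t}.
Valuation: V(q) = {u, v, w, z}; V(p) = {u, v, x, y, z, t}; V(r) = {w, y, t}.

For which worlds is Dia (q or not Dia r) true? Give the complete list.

Let φ = Dia (q or not Dia r). Evaluate φ at each world:
  u (successors {u, x, y}): φ is true.
  v (successors {v, x, y, z}): φ is true.
  w (successors {w}): φ is true.
  x (successors {w, x}): φ is true.
  y (successors {w, y}): φ is true.
  z (successors {y, z}): φ is true.
  t (successors {x, y, t}): φ is false.
For instance, at y:
  At y: Dia (q or not Dia r) requires q or not Dia r at some successor in {w, y}.
    q or not Dia r holds at w, so Dia (q or not Dia r) is true at y.
      At w: q is true, not Dia r is false, so q or not Dia r is true.
Satisfying worlds: {u, v, w, x, y, z}

u, v, w, x, y, z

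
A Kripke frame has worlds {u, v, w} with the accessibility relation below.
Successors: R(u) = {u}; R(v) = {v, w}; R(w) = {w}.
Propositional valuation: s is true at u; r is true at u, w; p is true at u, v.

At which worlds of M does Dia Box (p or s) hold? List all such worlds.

Recall that Box ψ holds at a world iff ψ holds at every accessible world, and Dia ψ holds iff ψ holds at some accessible world.
Let φ = Dia Box (p or s). Evaluate φ at each world:
  u (successors {u}): φ is true.
  v (successors {v, w}): φ is false.
  w (successors {w}): φ is false.
For instance, at v:
  At v: Dia Box (p or s) requires Box (p or s) at some successor in {v, w}.
    At v: Box (p or s) is false.
    At w: Box (p or s) is false.
  So Dia Box (p or s) is false at v.
Satisfying worlds: {u}

u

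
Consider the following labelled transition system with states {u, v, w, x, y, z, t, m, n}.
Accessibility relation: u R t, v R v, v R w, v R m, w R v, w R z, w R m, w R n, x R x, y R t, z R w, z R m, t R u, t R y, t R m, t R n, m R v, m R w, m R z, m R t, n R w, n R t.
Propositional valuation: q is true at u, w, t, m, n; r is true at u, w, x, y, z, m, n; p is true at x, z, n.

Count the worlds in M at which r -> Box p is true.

3

Let φ = r -> Box p. Evaluate φ at each world:
  u (successors {t}): φ is false.
  v (successors {v, w, m}): φ is true.
  w (successors {v, z, m, n}): φ is false.
  x (successors {x}): φ is true.
  y (successors {t}): φ is false.
  z (successors {w, m}): φ is false.
  t (successors {u, y, m, n}): φ is true.
  m (successors {v, w, z, t}): φ is false.
  n (successors {w, t}): φ is false.
For instance, at m:
  At m: r is true, Box p is false, so r -> Box p is false.
    At m: Box p requires p at every successor {v, w, z, t}.
      p fails at v, so Box p is false at m.
Satisfying worlds: {v, x, t}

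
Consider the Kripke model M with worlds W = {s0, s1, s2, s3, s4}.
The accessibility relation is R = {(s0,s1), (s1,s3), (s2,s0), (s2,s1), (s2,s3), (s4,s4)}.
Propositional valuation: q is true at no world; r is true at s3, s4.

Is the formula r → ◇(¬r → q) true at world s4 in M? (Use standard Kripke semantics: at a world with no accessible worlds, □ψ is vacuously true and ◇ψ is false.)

Yes

At s4: r is true, ◇(¬r → q) is true, so r → ◇(¬r → q) is true.
  At s4: ◇(¬r → q) requires ¬r → q at some successor in {s4}.
    ¬r → q holds at s4, so ◇(¬r → q) is true at s4.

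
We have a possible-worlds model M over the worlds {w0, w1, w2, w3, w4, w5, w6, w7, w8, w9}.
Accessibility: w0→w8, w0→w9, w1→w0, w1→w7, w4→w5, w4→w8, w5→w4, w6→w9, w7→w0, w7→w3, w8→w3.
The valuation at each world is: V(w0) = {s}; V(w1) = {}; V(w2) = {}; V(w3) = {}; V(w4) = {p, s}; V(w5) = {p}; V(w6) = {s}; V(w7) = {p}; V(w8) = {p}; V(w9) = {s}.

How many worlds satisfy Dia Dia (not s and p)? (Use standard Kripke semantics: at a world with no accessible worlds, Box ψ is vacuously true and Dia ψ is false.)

Recall that Dia ψ holds at a world iff ψ holds at some accessible world.
Let φ = Dia Dia (not s and p). Evaluate φ at each world:
  w0 (successors {w8, w9}): φ is false.
  w1 (successors {w0, w7}): φ is true.
  w2 (successors ∅): φ is false.
  w3 (successors ∅): φ is false.
  w4 (successors {w5, w8}): φ is false.
  w5 (successors {w4}): φ is true.
  w6 (successors {w9}): φ is false.
  w7 (successors {w0, w3}): φ is true.
  w8 (successors {w3}): φ is false.
  w9 (successors ∅): φ is false.
For instance, at w8:
  At w8: Dia Dia (not s and p) requires Dia (not s and p) at some successor in {w3}.
    At w3: Dia (not s and p) is false.
  So Dia Dia (not s and p) is false at w8.
Satisfying worlds: {w1, w5, w7}

3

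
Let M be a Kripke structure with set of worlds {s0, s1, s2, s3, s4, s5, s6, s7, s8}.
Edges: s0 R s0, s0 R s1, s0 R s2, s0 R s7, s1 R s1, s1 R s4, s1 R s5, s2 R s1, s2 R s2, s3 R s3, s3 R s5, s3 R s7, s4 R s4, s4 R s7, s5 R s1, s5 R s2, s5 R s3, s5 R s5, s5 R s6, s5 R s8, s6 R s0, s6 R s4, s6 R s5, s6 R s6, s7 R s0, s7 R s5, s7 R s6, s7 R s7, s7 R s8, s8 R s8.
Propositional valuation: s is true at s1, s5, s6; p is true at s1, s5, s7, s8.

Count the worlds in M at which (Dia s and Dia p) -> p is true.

Let φ = (Dia s and Dia p) -> p. Evaluate φ at each world:
  s0 (successors {s0, s1, s2, s7}): φ is false.
  s1 (successors {s1, s4, s5}): φ is true.
  s2 (successors {s1, s2}): φ is false.
  s3 (successors {s3, s5, s7}): φ is false.
  s4 (successors {s4, s7}): φ is true.
  s5 (successors {s1, s2, s3, s5, s6, s8}): φ is true.
  s6 (successors {s0, s4, s5, s6}): φ is false.
  s7 (successors {s0, s5, s6, s7, s8}): φ is true.
  s8 (successors {s8}): φ is true.
For instance, at s7:
  At s7: Dia s and Dia p is true, p is true, so (Dia s and Dia p) -> p is true.
    At s7: Dia s is true, Dia p is true, so Dia s and Dia p is true.
      At s7: Dia s requires s at some successor in {s0, s5, s6, s7, s8}.
        s holds at s5, so Dia s is true at s7.
      At s7: Dia p requires p at some successor in {s0, s5, s6, s7, s8}.
        p holds at s5, so Dia p is true at s7.
Satisfying worlds: {s1, s4, s5, s7, s8}

5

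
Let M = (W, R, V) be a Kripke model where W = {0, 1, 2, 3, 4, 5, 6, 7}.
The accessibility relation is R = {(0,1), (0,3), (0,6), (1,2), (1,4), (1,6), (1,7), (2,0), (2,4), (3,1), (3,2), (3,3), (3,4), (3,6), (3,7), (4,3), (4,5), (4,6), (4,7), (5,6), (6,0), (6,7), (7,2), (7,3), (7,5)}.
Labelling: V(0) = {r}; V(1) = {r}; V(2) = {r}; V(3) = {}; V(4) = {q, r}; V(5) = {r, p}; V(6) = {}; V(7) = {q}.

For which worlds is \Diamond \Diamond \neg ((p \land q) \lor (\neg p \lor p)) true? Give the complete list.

none

Let φ = \Diamond \Diamond \neg ((p \land q) \lor (\neg p \lor p)). Evaluate φ at each world:
  0 (successors {1, 3, 6}): φ is false.
  1 (successors {2, 4, 6, 7}): φ is false.
  2 (successors {0, 4}): φ is false.
  3 (successors {1, 2, 3, 4, 6, 7}): φ is false.
  4 (successors {3, 5, 6, 7}): φ is false.
  5 (successors {6}): φ is false.
  6 (successors {0, 7}): φ is false.
  7 (successors {2, 3, 5}): φ is false.
For instance, at 0:
  At 0: \Diamond \Diamond \neg ((p \land q) \lor (\neg p \lor p)) requires \Diamond \neg ((p \land q) \lor (\neg p \lor p)) at some successor in {1, 3, 6}.
    At 1: \Diamond \neg ((p \land q) \lor (\neg p \lor p)) is false.
    At 3: \Diamond \neg ((p \land q) \lor (\neg p \lor p)) is false.
    At 6: \Diamond \neg ((p \land q) \lor (\neg p \lor p)) is false.
  So \Diamond \Diamond \neg ((p \land q) \lor (\neg p \lor p)) is false at 0.
Satisfying worlds: none.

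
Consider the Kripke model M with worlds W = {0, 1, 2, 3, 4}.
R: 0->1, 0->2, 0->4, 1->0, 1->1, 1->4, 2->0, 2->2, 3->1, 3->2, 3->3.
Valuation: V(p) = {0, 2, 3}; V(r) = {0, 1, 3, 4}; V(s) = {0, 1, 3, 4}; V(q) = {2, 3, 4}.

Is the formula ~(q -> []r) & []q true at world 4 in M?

No

At 4: ~(q -> []r) is false, []q is true, so ~(q -> []r) & []q is false.
  At 4: q -> []r is true, so ~(q -> []r) is false.
    At 4: q is true, []r is true, so q -> []r is true.
      At 4: no accessible worlds, so []r holds vacuously.
  At 4: no accessible worlds, so []q holds vacuously.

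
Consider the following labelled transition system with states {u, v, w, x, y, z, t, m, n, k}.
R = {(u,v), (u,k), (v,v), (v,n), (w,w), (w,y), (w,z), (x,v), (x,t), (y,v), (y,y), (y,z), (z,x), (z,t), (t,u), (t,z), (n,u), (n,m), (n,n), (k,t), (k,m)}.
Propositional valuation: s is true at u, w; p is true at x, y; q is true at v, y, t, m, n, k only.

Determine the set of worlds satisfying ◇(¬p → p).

Recall that ◇ψ holds at a world iff ψ holds at some accessible world.
Let φ = ◇(¬p → p). Evaluate φ at each world:
  u (successors {v, k}): φ is false.
  v (successors {v, n}): φ is false.
  w (successors {w, y, z}): φ is true.
  x (successors {v, t}): φ is false.
  y (successors {v, y, z}): φ is true.
  z (successors {x, t}): φ is true.
  t (successors {u, z}): φ is false.
  m (successors ∅): φ is false.
  n (successors {u, m, n}): φ is false.
  k (successors {t, m}): φ is false.
For instance, at z:
  At z: ◇(¬p → p) requires ¬p → p at some successor in {x, t}.
    ¬p → p holds at x, so ◇(¬p → p) is true at z.
Satisfying worlds: {w, y, z}

w, y, z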